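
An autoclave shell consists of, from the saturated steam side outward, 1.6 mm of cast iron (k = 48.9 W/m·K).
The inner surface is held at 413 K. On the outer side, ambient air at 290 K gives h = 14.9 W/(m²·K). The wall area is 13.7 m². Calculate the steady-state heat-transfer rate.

Treating each layer as a thermal resistance in series:
R_cast iron = L/(kA) = 0.0016/(48.9×13.7) = 2.388×10^-6 K/W
R_outer film = 1/(h_o·A) = 1/(14.9×13.7) = 0.004899 K/W
R_total = 0.004901 K/W
Q = ΔT / R_total = 123 / 0.004901

Q ≈ 25100 W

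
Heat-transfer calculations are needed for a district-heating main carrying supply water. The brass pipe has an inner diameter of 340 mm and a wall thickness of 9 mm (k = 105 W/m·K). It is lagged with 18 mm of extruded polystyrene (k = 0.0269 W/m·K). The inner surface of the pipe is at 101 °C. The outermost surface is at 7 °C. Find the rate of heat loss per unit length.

For a radial system each layer contributes R = ln(r_out/r_in)/(2πkL); films add R = 1/(hA).
R_brass pipe wall = ln(179/170)/(2π×105×1) = 7.819×10^-5 K/W
R_extruded polystyrene = ln(197/179)/(2π×0.0269×1) = 0.5669 K/W
R_total = 0.567 K/W
Q = ΔT/R_total = 94/0.567

q′ ≈ 166 W/m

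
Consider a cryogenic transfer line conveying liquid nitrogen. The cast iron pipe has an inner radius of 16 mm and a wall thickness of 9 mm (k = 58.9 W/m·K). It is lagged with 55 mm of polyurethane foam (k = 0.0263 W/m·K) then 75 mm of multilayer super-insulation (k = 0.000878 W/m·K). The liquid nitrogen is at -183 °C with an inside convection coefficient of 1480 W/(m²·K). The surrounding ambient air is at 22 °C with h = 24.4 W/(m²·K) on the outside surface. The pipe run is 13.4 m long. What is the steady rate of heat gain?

For a radial system each layer contributes R = ln(r_out/r_in)/(2πkL); films add R = 1/(hA).
R_inner film = 1/(h_i·2πr₁L) = 1/(1480×2π×0.016×13.4) = 5.016×10^-4 K/W
R_cast iron pipe wall = ln(25/16)/(2π×58.9×13.4) = 8.999×10^-5 K/W
R_polyurethane foam = ln(80/25)/(2π×0.0263×13.4) = 0.5253 K/W
R_multilayer super-insulation = ln(155/80)/(2π×0.000878×13.4) = 8.947 K/W
R_outer film = 1/(h_o·2πr_oL) = 1/(24.4×2π×0.155×13.4) = 0.00314 K/W
R_total = 9.476 K/W
Q = ΔT/R_total = 205/9.476

Q ≈ 21.6 W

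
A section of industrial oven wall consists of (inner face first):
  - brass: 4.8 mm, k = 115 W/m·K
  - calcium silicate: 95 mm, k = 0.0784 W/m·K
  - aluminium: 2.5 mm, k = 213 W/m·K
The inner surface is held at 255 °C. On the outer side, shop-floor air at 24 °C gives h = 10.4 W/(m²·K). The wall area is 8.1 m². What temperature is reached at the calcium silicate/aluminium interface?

Treating each layer as a thermal resistance in series:
R_brass = L/(kA) = 0.0048/(115×8.1) = 5.153×10^-6 K/W
R_calcium silicate = L/(kA) = 0.095/(0.0784×8.1) = 0.1496 K/W
R_aluminium = L/(kA) = 0.0025/(213×8.1) = 1.449×10^-6 K/W
R_outer film = 1/(h_o·A) = 1/(10.4×8.1) = 0.01187 K/W
R_total = 0.1615 K/W;  Q = ΔT/R_total = 231/0.1615 = 1431 W
T_interface = T_inner − Q·ΣR(inner→interface) = 255 − 1430×0.1496

T ≈ 41 °C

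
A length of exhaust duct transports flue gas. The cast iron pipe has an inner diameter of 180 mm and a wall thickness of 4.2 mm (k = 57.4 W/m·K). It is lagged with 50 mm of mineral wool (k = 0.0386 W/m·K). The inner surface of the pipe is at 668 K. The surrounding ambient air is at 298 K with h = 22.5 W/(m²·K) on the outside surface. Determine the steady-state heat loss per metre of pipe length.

q′ ≈ 205 W/m

Treating each annulus and film as a series resistance:
R_cast iron pipe wall = ln(94.2/90)/(2π×57.4×1) = 1.265×10^-4 K/W
R_mineral wool = ln(144.2/94.2)/(2π×0.0386×1) = 1.756 K/W
R_outer film = 1/(h_o·2πr_oL) = 1/(22.5×2π×0.1442×1) = 0.04905 K/W
R_total = 1.805 K/W
Q = ΔT/R_total = 370/1.805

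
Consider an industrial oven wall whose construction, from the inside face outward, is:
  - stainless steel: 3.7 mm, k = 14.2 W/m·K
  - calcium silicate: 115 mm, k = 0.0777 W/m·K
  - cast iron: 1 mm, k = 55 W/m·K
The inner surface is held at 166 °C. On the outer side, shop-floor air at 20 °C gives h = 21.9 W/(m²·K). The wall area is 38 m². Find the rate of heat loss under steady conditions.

Thermal resistances in series:
R_stainless steel = L/(kA) = 0.0037/(14.2×38) = 6.857×10^-6 K/W
R_calcium silicate = L/(kA) = 0.115/(0.0777×38) = 0.03895 K/W
R_cast iron = L/(kA) = 0.001/(55×38) = 4.785×10^-7 K/W
R_outer film = 1/(h_o·A) = 1/(21.9×38) = 0.001202 K/W
R_total = 0.04016 K/W
Q = ΔT / R_total = 146 / 0.04016

Q ≈ 3640 W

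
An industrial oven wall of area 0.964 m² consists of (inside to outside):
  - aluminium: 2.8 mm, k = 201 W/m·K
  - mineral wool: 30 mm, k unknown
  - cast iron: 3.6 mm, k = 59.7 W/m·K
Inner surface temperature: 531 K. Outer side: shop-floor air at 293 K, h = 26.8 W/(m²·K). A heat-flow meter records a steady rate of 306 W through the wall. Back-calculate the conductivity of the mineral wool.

k ≈ 0.0421 W/(m·K)

Using the resistance-network approach (series):
R_aluminium = L/(kA) = 0.0028/(201×0.964) = 1.445×10^-5 K/W
R_cast iron = L/(kA) = 0.0036/(59.7×0.964) = 6.255×10^-5 K/W
R_outer film = 1/(h_o·A) = 1/(26.8×0.964) = 0.03871 K/W
Sum of known resistances R_other = 0.03878 K/W
Total R = ΔT/Q = 238/306 = 0.7778 K/W
R_mineral wool = R_total − R_other = 0.739 K/W
k = L/(R·A) = 0.03/(0.739×0.964)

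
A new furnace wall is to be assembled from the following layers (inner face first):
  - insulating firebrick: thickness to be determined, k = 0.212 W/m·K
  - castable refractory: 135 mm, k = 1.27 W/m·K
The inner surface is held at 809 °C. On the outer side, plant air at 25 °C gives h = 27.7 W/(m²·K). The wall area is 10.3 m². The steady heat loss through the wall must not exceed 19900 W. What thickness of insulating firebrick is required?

L ≈ 55.8 mm

Series thermal resistances:
R_castable refractory = L/(kA) = 0.135/(1.27×10.3) = 0.01032 K/W
R_outer film = 1/(h_o·A) = 1/(27.7×10.3) = 0.003505 K/W
Sum of the known resistances R_other = 0.01383 K/W
Required total resistance R_tot = ΔT/Q_allow = 784/19900 = 0.0394 K/W
R_insulating firebrick = R_tot − R_other = 0.02557 K/W
L = R·k·A = 0.02557×0.212×10.3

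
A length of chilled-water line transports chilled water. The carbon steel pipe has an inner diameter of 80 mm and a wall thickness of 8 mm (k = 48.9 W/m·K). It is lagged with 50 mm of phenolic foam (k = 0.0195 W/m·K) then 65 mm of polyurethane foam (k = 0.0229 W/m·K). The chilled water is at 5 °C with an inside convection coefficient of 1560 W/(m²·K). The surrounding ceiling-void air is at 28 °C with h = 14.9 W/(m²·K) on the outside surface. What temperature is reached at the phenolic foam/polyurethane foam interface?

T ≈ 19.2 °C

Treating each annulus and film as a series resistance:
R_inner film = 1/(h_i·2πr₁L) = 1/(1560×2π×0.04×1) = 0.002551 K/W
R_carbon steel pipe wall = ln(48/40)/(2π×48.9×1) = 5.934×10^-4 K/W
R_phenolic foam = ln(98/48)/(2π×0.0195×1) = 5.826 K/W
R_polyurethane foam = ln(163/98)/(2π×0.0229×1) = 3.536 K/W
R_outer film = 1/(h_o·2πr_oL) = 1/(14.9×2π×0.163×1) = 0.06553 K/W
R_total = 9.43 K/W
Q = ΔT/R_total = 23/9.43
Q = 2.44 W/m
T_interface = T_inner + Q·ΣR(inner→interface) = 5 + 2.44×5.829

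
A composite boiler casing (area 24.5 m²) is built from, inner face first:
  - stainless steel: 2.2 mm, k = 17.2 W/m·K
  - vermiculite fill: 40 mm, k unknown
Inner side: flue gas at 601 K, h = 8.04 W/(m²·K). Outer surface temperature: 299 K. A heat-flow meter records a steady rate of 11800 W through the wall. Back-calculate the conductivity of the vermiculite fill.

Using the resistance-network approach (series):
R_inner film = 1/(h_i·A) = 1/(8.04×24.5) = 0.005077 K/W
R_stainless steel = L/(kA) = 0.0022/(17.2×24.5) = 5.221×10^-6 K/W
Sum of known resistances R_other = 0.005082 K/W
Total R = ΔT/Q = 302/11800 = 0.02559 K/W
R_vermiculite fill = R_total − R_other = 0.02051 K/W
k = L/(R·A) = 0.04/(0.02051×24.5)

k ≈ 0.0796 W/(m·K)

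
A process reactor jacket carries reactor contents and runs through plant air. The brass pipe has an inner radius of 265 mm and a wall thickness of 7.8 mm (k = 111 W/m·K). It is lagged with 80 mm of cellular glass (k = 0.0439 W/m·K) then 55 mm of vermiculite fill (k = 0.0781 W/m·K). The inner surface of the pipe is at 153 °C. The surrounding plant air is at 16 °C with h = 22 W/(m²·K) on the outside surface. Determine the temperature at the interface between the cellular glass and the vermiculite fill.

T ≈ 50.4 °C

Radial resistances (cylindrical: R_cond = ln(r_o/r_i)/(2πkL), R_conv = 1/(h·2πrL)):
R_brass pipe wall = ln(272.8/265)/(2π×111×1) = 4.159×10^-5 K/W
R_cellular glass = ln(352.8/272.8)/(2π×0.0439×1) = 0.9323 K/W
R_vermiculite fill = ln(407.8/352.8)/(2π×0.0781×1) = 0.2952 K/W
R_outer film = 1/(h_o·2πr_oL) = 1/(22×2π×0.4078×1) = 0.01774 K/W
R_total = 1.245 K/W
Q = ΔT/R_total = 137/1.245
Q = 110 W/m
T_interface = T_inner − Q·ΣR(inner→interface) = 153 − 110×0.9324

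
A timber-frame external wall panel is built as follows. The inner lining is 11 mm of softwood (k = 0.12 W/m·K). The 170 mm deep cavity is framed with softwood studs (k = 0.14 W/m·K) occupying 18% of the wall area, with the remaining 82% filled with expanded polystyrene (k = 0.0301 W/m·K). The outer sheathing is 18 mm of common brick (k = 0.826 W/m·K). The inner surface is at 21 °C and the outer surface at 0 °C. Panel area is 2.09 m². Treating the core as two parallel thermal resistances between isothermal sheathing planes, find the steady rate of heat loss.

Q ≈ 12.5 W

Sheathing layers in series; stud and cavity paths in parallel between them.
R_inner = 0.011/(0.12×2.09) = 0.04386 K/W
R_stud  = 0.17/(0.14×0.18×2.09) = 3.228 K/W
R_cav   = 0.17/(0.0301×0.82×2.09) = 3.296 K/W
1/R_core = 1/R_stud + 1/R_cav → R_core = 1.631 K/W
R_outer = 0.018/(0.826×2.09) = 0.01043 K/W
R_total = 1.685 K/W
Q = ΔT/R_total = 21/1.685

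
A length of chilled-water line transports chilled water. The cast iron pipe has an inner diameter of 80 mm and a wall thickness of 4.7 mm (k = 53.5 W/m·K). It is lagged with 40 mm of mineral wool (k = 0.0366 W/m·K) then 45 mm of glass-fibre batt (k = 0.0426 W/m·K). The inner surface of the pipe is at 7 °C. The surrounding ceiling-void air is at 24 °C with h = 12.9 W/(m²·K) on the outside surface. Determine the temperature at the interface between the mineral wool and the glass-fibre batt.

T ≈ 17.6 °C

Cylindrical conduction, so R = ln(r₂/r₁)/(2πkL) per layer, in series:
R_cast iron pipe wall = ln(44.7/40)/(2π×53.5×1) = 3.305×10^-4 K/W
R_mineral wool = ln(84.7/44.7)/(2π×0.0366×1) = 2.779 K/W
R_glass-fibre batt = ln(129.7/84.7)/(2π×0.0426×1) = 1.592 K/W
R_outer film = 1/(h_o·2πr_oL) = 1/(12.9×2π×0.1297×1) = 0.09512 K/W
R_total = 4.467 K/W
Q = ΔT/R_total = 17/4.467
Q = 3.81 W/m
T_interface = T_inner + Q·ΣR(inner→interface) = 7 + 3.81×2.78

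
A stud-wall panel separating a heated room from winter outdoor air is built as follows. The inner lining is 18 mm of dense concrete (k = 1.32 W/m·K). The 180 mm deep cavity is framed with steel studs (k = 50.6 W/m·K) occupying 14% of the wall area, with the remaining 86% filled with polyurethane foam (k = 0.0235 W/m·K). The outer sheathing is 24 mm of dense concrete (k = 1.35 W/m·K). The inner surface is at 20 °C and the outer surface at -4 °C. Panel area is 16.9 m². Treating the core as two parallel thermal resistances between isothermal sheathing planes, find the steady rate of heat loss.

Q ≈ 7150 W

Sheathing layers in series; stud and cavity paths in parallel between them.
R_inner = 0.018/(1.32×16.9) = 8.069×10^-4 K/W
R_stud  = 0.18/(50.6×0.14×16.9) = 0.001504 K/W
R_cav   = 0.18/(0.0235×0.86×16.9) = 0.527 K/W
1/R_core = 1/R_stud + 1/R_cav → R_core = 0.001499 K/W
R_outer = 0.024/(1.35×16.9) = 0.001052 K/W
R_total = 0.003358 K/W
Q = ΔT/R_total = 24/0.003358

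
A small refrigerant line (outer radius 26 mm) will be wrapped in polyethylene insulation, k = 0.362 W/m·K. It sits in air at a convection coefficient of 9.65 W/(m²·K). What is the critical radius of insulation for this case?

r_cr ≈ 37.5 mm

For a cylinder r_cr = k/h = 0.362/9.65
r_cr = 37.5 mm; since the bare radius (26 mm) is below r_cr, adding a thin layer of insulation will *increase* heat loss.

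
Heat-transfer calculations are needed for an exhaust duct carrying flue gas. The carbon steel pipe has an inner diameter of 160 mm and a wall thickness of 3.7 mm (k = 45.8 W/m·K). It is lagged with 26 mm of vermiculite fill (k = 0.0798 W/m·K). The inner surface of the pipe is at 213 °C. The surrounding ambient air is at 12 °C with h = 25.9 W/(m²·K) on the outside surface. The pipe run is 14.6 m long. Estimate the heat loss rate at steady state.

Q ≈ 4930 W

For a radial system each layer contributes R = ln(r_out/r_in)/(2πkL); films add R = 1/(hA).
R_carbon steel pipe wall = ln(83.7/80)/(2π×45.8×14.6) = 1.076×10^-5 K/W
R_vermiculite fill = ln(109.7/83.7)/(2π×0.0798×14.6) = 0.03695 K/W
R_outer film = 1/(h_o·2πr_oL) = 1/(25.9×2π×0.1097×14.6) = 0.003837 K/W
R_total = 0.0408 K/W
Q = ΔT/R_total = 201/0.0408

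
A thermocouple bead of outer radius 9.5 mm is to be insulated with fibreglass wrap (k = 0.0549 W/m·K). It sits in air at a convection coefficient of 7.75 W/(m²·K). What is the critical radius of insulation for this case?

For a sphere r_cr = 2k/h = 2×0.0549/7.75
r_cr = 14.2 mm; since the bare radius (9.5 mm) is below r_cr, adding a thin layer of insulation will *increase* heat loss.

r_cr ≈ 14.2 mm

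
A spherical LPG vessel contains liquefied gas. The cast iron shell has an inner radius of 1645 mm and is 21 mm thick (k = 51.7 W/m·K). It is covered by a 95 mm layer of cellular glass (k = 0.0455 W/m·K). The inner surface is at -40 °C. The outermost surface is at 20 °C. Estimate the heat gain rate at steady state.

For a spherical shell R = (1/r₁ − 1/r₂)/(4πk); film R = 1/(h·4πr²). In series:
R_cast iron shell = (1/1.645 − 1/1.666)/(4π×51.7) = 1.179×10^-5 K/W
R_cellular glass = (1/1.666 − 1/1.761)/(4π×0.0455) = 0.05663 K/W
R_total = 0.05664 K/W
Q = ΔT/R_total = 60/0.05664

Q ≈ 1060 W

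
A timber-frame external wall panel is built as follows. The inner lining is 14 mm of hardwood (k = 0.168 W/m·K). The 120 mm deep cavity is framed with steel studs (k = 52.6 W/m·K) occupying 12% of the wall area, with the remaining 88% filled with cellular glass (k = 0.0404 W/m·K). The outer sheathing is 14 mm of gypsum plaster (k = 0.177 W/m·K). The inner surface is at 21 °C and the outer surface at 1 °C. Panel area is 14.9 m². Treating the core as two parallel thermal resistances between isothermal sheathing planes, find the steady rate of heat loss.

Sheathing layers in series; stud and cavity paths in parallel between them.
R_inner = 0.014/(0.168×14.9) = 0.005593 K/W
R_stud  = 0.12/(52.6×0.12×14.9) = 0.001276 K/W
R_cav   = 0.12/(0.0404×0.88×14.9) = 0.2265 K/W
1/R_core = 1/R_stud + 1/R_cav → R_core = 0.001269 K/W
R_outer = 0.014/(0.177×14.9) = 0.005308 K/W
R_total = 0.01217 K/W
Q = ΔT/R_total = 20/0.01217

Q ≈ 1640 W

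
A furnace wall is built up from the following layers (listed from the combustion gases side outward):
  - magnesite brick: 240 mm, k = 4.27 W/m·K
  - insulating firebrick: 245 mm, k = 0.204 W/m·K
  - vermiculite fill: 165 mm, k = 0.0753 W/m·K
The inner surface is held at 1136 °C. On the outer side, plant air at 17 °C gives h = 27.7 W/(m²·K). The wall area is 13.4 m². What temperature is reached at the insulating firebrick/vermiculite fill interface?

Using the resistance-network approach (series):
R_magnesite brick = L/(kA) = 0.24/(4.27×13.4) = 0.004194 K/W
R_insulating firebrick = L/(kA) = 0.245/(0.204×13.4) = 0.08963 K/W
R_vermiculite fill = L/(kA) = 0.165/(0.0753×13.4) = 0.1635 K/W
R_outer film = 1/(h_o·A) = 1/(27.7×13.4) = 0.002694 K/W
R_total = 0.26 K/W;  Q = ΔT/R_total = 1119/0.26 = 4303 W
T_interface = T_inner − Q·ΣR(inner→interface) = 1136 − 4300×0.09382

T ≈ 732 °C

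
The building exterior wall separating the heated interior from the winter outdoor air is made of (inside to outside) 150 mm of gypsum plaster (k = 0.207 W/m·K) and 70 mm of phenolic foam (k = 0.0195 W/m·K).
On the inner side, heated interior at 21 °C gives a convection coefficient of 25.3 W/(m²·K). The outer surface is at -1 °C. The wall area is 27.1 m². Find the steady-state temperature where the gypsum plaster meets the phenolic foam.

Using the resistance-network approach (series):
R_inner film = 1/(h_i·A) = 1/(25.3×27.1) = 0.001459 K/W
R_gypsum plaster = L/(kA) = 0.15/(0.207×27.1) = 0.02674 K/W
R_phenolic foam = L/(kA) = 0.07/(0.0195×27.1) = 0.1325 K/W
R_total = 0.1607 K/W;  Q = ΔT/R_total = 22/0.1607 = 136.9 W
T_interface = T_inner − Q·ΣR(inner→interface) = 21 − 137×0.0282

T ≈ 17.1 °C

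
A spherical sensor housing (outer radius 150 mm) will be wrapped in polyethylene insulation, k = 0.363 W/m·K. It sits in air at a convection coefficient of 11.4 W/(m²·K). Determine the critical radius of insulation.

For a sphere r_cr = 2k/h = 2×0.363/11.4
r_cr = 63.7 mm; since the bare radius (150 mm) is above r_cr, any added insulation will reduce heat loss.

r_cr ≈ 63.7 mm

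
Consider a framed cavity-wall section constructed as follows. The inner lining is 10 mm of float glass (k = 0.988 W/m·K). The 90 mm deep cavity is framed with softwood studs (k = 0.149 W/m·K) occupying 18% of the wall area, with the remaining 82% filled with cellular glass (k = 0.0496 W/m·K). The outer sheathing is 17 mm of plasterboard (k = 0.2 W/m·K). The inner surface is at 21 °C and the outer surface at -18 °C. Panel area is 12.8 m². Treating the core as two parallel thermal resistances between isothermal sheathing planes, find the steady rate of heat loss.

Sheathing layers in series; stud and cavity paths in parallel between them.
R_inner = 0.01/(0.988×12.8) = 7.907×10^-4 K/W
R_stud  = 0.09/(0.149×0.18×12.8) = 0.2622 K/W
R_cav   = 0.09/(0.0496×0.82×12.8) = 0.1729 K/W
1/R_core = 1/R_stud + 1/R_cav → R_core = 0.1042 K/W
R_outer = 0.017/(0.2×12.8) = 0.006641 K/W
R_total = 0.1116 K/W
Q = ΔT/R_total = 39/0.1116

Q ≈ 349 W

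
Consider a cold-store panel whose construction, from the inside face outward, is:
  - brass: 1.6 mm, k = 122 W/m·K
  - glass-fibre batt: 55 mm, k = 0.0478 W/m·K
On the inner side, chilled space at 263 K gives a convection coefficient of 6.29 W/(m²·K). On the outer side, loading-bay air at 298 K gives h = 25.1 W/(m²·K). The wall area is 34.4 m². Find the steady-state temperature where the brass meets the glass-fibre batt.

T ≈ 267 K

Series thermal resistances:
R_inner film = 1/(h_i·A) = 1/(6.29×34.4) = 0.004622 K/W
R_brass = L/(kA) = 0.0016/(122×34.4) = 3.812×10^-7 K/W
R_glass-fibre batt = L/(kA) = 0.055/(0.0478×34.4) = 0.03345 K/W
R_outer film = 1/(h_o·A) = 1/(25.1×34.4) = 0.001158 K/W
R_total = 0.03923 K/W;  Q = ΔT/R_total = 35/0.03923 = 892.2 W
T_interface = T_inner + Q·ΣR(inner→interface) = 263 + 892×0.004622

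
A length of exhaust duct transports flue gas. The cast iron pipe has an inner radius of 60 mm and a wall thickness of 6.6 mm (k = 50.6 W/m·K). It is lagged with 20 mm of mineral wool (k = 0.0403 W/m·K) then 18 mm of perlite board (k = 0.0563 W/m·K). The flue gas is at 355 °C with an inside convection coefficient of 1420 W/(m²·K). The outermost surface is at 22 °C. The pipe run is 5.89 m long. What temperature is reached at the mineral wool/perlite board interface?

T ≈ 135 °C

Radial resistances (cylindrical: R_cond = ln(r_o/r_i)/(2πkL), R_conv = 1/(h·2πrL)):
R_inner film = 1/(h_i·2πr₁L) = 1/(1420×2π×0.06×5.89) = 3.172×10^-4 K/W
R_cast iron pipe wall = ln(66.6/60)/(2π×50.6×5.89) = 5.573×10^-5 K/W
R_mineral wool = ln(86.6/66.6)/(2π×0.0403×5.89) = 0.1761 K/W
R_perlite board = ln(104.6/86.6)/(2π×0.0563×5.89) = 0.09064 K/W
R_total = 0.2671 K/W
Q = ΔT/R_total = 333/0.2671
Q = 1250 W
T_interface = T_inner − Q·ΣR(inner→interface) = 355 − 1250×0.1764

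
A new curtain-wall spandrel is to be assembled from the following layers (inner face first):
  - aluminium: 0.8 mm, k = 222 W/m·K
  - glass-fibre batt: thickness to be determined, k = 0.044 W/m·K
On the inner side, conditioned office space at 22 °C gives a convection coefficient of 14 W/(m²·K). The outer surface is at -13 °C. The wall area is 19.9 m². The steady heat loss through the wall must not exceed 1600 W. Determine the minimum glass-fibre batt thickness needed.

Model the wall as resistances in series:
R_inner film = 1/(h_i·A) = 1/(14×19.9) = 0.003589 K/W
R_aluminium = L/(kA) = 0.0008/(222×19.9) = 1.811×10^-7 K/W
Sum of the known resistances R_other = 0.00359 K/W
Required total resistance R_tot = ΔT/Q_allow = 35/1600 = 0.02187 K/W
R_glass-fibre batt = R_tot − R_other = 0.01829 K/W
L = R·k·A = 0.01829×0.044×19.9

L ≈ 16 mm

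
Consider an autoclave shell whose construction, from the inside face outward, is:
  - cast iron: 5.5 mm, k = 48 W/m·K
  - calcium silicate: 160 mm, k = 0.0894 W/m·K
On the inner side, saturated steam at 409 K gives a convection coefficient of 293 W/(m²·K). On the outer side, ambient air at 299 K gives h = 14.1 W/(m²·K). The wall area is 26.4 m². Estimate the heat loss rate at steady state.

Q ≈ 1560 W

Model the wall as resistances in series:
R_inner film = 1/(h_i·A) = 1/(293×26.4) = 1.293×10^-4 K/W
R_cast iron = L/(kA) = 0.0055/(48×26.4) = 4.34×10^-6 K/W
R_calcium silicate = L/(kA) = 0.16/(0.0894×26.4) = 0.06779 K/W
R_outer film = 1/(h_o·A) = 1/(14.1×26.4) = 0.002686 K/W
R_total = 0.07061 K/W
Q = ΔT / R_total = 110 / 0.07061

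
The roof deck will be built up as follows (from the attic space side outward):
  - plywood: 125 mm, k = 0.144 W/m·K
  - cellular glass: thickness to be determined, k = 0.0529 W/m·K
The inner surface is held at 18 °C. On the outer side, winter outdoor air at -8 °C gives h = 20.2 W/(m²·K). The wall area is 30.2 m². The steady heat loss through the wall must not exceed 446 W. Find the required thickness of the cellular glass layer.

L ≈ 44.6 mm

Treating each layer as a thermal resistance in series:
R_plywood = L/(kA) = 0.125/(0.144×30.2) = 0.02874 K/W
R_outer film = 1/(h_o·A) = 1/(20.2×30.2) = 0.001639 K/W
Sum of the known resistances R_other = 0.03038 K/W
Required total resistance R_tot = ΔT/Q_allow = 26/446 = 0.0583 K/W
R_cellular glass = R_tot − R_other = 0.02791 K/W
L = R·k·A = 0.02791×0.0529×30.2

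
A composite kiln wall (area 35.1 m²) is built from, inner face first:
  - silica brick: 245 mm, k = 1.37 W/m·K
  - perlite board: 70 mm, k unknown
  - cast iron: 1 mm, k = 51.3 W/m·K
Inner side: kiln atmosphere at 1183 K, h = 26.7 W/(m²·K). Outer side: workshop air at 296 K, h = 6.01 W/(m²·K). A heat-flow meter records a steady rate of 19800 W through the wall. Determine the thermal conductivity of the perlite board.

k ≈ 0.0588 W/(m·K)

Treating each layer as a thermal resistance in series:
R_inner film = 1/(h_i·A) = 1/(26.7×35.1) = 0.001067 K/W
R_silica brick = L/(kA) = 0.245/(1.37×35.1) = 0.005095 K/W
R_cast iron = L/(kA) = 0.001/(51.3×35.1) = 5.554×10^-7 K/W
R_outer film = 1/(h_o·A) = 1/(6.01×35.1) = 0.00474 K/W
Sum of known resistances R_other = 0.0109 K/W
Total R = ΔT/Q = 887/19800 = 0.0448 K/W
R_perlite board = R_total − R_other = 0.0339 K/W
k = L/(R·A) = 0.07/(0.0339×35.1)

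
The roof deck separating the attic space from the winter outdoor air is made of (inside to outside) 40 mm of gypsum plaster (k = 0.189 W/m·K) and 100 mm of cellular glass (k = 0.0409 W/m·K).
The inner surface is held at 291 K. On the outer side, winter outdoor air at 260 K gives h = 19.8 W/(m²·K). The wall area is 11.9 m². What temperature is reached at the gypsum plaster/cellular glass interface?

T ≈ 289 K

Treating each layer as a thermal resistance in series:
R_gypsum plaster = L/(kA) = 0.04/(0.189×11.9) = 0.01778 K/W
R_cellular glass = L/(kA) = 0.1/(0.0409×11.9) = 0.2055 K/W
R_outer film = 1/(h_o·A) = 1/(19.8×11.9) = 0.004244 K/W
R_total = 0.2275 K/W;  Q = ΔT/R_total = 31/0.2275 = 136.3 W
T_interface = T_inner − Q·ΣR(inner→interface) = 291 − 136×0.01778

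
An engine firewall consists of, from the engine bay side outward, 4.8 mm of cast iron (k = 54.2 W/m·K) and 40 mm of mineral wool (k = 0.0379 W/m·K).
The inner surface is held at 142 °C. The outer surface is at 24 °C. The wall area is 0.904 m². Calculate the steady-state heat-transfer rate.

Model the wall as resistances in series:
R_cast iron = L/(kA) = 0.0048/(54.2×0.904) = 9.797×10^-5 K/W
R_mineral wool = L/(kA) = 0.04/(0.0379×0.904) = 1.167 K/W
R_total = 1.168 K/W
Q = ΔT / R_total = 118 / 1.168

Q ≈ 101 W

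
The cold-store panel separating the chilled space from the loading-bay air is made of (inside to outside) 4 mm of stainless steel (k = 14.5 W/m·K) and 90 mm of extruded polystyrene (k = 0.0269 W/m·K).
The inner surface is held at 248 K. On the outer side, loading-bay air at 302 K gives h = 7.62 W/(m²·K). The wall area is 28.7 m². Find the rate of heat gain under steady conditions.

Using the resistance-network approach (series):
R_stainless steel = L/(kA) = 0.004/(14.5×28.7) = 9.612×10^-6 K/W
R_extruded polystyrene = L/(kA) = 0.09/(0.0269×28.7) = 0.1166 K/W
R_outer film = 1/(h_o·A) = 1/(7.62×28.7) = 0.004573 K/W
R_total = 0.1212 K/W
Q = ΔT / R_total = 54 / 0.1212

Q ≈ 446 W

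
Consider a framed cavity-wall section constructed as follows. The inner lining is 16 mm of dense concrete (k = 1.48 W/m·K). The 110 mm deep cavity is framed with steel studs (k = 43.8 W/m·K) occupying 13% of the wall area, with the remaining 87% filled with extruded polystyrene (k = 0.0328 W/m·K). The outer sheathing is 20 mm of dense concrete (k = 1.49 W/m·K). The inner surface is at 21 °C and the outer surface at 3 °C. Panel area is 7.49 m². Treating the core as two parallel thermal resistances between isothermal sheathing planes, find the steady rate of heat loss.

Q ≈ 3100 W

Sheathing layers in series; stud and cavity paths in parallel between them.
R_inner = 0.016/(1.48×7.49) = 0.001443 K/W
R_stud  = 0.11/(43.8×0.13×7.49) = 0.002579 K/W
R_cav   = 0.11/(0.0328×0.87×7.49) = 0.5147 K/W
1/R_core = 1/R_stud + 1/R_cav → R_core = 0.002566 K/W
R_outer = 0.02/(1.49×7.49) = 0.001792 K/W
R_total = 0.005802 K/W
Q = ΔT/R_total = 18/0.005802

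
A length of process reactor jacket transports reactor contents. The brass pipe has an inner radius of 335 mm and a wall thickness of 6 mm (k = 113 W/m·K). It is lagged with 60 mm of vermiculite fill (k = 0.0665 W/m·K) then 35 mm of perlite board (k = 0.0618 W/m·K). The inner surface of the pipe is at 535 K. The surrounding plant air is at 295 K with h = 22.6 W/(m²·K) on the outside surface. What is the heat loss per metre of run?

q′ ≈ 387 W/m

Treating each annulus and film as a series resistance:
R_brass pipe wall = ln(341/335)/(2π×113×1) = 2.5×10^-5 K/W
R_vermiculite fill = ln(401/341)/(2π×0.0665×1) = 0.3879 K/W
R_perlite board = ln(436/401)/(2π×0.0618×1) = 0.2155 K/W
R_outer film = 1/(h_o·2πr_oL) = 1/(22.6×2π×0.436×1) = 0.01615 K/W
R_total = 0.6196 K/W
Q = ΔT/R_total = 240/0.6196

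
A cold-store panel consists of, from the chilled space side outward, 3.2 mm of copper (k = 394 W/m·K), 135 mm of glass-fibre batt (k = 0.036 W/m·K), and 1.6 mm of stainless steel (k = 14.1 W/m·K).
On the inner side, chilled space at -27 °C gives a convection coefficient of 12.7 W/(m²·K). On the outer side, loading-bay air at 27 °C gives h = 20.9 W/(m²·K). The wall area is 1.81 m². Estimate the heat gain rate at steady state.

Model the wall as resistances in series:
R_inner film = 1/(h_i·A) = 1/(12.7×1.81) = 0.0435 K/W
R_copper = L/(kA) = 0.0032/(394×1.81) = 4.487×10^-6 K/W
R_glass-fibre batt = L/(kA) = 0.135/(0.036×1.81) = 2.072 K/W
R_stainless steel = L/(kA) = 0.0016/(14.1×1.81) = 6.269×10^-5 K/W
R_outer film = 1/(h_o·A) = 1/(20.9×1.81) = 0.02643 K/W
R_total = 2.142 K/W
Q = ΔT / R_total = 54 / 2.142

Q ≈ 25.2 W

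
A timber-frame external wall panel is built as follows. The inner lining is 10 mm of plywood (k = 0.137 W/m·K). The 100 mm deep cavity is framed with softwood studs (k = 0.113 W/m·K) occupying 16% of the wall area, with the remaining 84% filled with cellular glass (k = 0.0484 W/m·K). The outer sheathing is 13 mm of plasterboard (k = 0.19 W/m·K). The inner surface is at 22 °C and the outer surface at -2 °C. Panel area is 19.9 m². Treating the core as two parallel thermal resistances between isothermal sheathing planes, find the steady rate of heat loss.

Q ≈ 259 W

Sheathing layers in series; stud and cavity paths in parallel between them.
R_inner = 0.01/(0.137×19.9) = 0.003668 K/W
R_stud  = 0.1/(0.113×0.16×19.9) = 0.2779 K/W
R_cav   = 0.1/(0.0484×0.84×19.9) = 0.1236 K/W
1/R_core = 1/R_stud + 1/R_cav → R_core = 0.08555 K/W
R_outer = 0.013/(0.19×19.9) = 0.003438 K/W
R_total = 0.09266 K/W
Q = ΔT/R_total = 24/0.09266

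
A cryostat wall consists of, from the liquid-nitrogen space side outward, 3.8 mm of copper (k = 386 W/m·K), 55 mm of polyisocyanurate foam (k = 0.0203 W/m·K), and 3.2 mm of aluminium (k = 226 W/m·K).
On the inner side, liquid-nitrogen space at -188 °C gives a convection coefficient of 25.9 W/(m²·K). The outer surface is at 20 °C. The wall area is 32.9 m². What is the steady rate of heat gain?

Series thermal resistances:
R_inner film = 1/(h_i·A) = 1/(25.9×32.9) = 0.001174 K/W
R_copper = L/(kA) = 0.0038/(386×32.9) = 2.992×10^-7 K/W
R_polyisocyanurate foam = L/(kA) = 0.055/(0.0203×32.9) = 0.08235 K/W
R_aluminium = L/(kA) = 0.0032/(226×32.9) = 4.304×10^-7 K/W
R_total = 0.08353 K/W
Q = ΔT / R_total = 208 / 0.08353

Q ≈ 2490 W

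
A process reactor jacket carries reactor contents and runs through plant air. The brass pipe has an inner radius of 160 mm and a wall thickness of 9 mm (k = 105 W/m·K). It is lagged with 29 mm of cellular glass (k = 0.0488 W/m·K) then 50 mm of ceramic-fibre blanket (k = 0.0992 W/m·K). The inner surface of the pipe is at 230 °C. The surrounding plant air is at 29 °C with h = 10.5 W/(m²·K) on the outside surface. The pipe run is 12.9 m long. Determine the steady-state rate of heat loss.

For a radial system each layer contributes R = ln(r_out/r_in)/(2πkL); films add R = 1/(hA).
R_brass pipe wall = ln(169/160)/(2π×105×12.9) = 6.43×10^-6 K/W
R_cellular glass = ln(198/169)/(2π×0.0488×12.9) = 0.04004 K/W
R_ceramic-fibre blanket = ln(248/198)/(2π×0.0992×12.9) = 0.028 K/W
R_outer film = 1/(h_o·2πr_oL) = 1/(10.5×2π×0.248×12.9) = 0.004738 K/W
R_total = 0.07279 K/W
Q = ΔT/R_total = 201/0.07279

Q ≈ 2760 W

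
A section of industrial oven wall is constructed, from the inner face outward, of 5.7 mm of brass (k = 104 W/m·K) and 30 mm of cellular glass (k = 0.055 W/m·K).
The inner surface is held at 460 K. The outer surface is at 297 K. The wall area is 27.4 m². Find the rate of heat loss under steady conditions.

Series thermal resistances:
R_brass = L/(kA) = 0.0057/(104×27.4) = 2×10^-6 K/W
R_cellular glass = L/(kA) = 0.03/(0.055×27.4) = 0.01991 K/W
R_total = 0.01991 K/W
Q = ΔT / R_total = 163 / 0.01991

Q ≈ 8190 W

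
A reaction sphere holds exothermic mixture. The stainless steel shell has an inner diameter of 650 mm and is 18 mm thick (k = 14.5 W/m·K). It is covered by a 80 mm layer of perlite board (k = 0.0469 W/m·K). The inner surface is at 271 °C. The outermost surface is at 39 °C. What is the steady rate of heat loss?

Q ≈ 248 W

For a spherical shell R = (1/r₁ − 1/r₂)/(4πk); film R = 1/(h·4πr²). In series:
R_stainless steel shell = (1/0.325 − 1/0.343)/(4π×14.5) = 8.862×10^-4 K/W
R_perlite board = (1/0.343 − 1/0.423)/(4π×0.0469) = 0.9356 K/W
R_total = 0.9364 K/W
Q = ΔT/R_total = 232/0.9364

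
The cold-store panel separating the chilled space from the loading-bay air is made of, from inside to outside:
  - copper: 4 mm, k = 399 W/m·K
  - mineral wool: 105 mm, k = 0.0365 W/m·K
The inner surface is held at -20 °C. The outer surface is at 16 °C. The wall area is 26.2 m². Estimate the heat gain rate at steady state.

Q ≈ 328 W

Using the resistance-network approach (series):
R_copper = L/(kA) = 0.004/(399×26.2) = 3.826×10^-7 K/W
R_mineral wool = L/(kA) = 0.105/(0.0365×26.2) = 0.1098 K/W
R_total = 0.1098 K/W
Q = ΔT / R_total = 36 / 0.1098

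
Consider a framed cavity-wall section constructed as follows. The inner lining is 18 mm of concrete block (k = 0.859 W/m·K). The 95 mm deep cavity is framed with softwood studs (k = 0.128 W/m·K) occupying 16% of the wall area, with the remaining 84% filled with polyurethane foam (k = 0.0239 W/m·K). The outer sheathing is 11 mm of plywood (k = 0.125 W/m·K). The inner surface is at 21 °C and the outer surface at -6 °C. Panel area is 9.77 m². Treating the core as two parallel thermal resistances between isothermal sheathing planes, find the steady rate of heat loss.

Q ≈ 108 W

Sheathing layers in series; stud and cavity paths in parallel between them.
R_inner = 0.018/(0.859×9.77) = 0.002145 K/W
R_stud  = 0.095/(0.128×0.16×9.77) = 0.4748 K/W
R_cav   = 0.095/(0.0239×0.84×9.77) = 0.4843 K/W
1/R_core = 1/R_stud + 1/R_cav → R_core = 0.2398 K/W
R_outer = 0.011/(0.125×9.77) = 0.009007 K/W
R_total = 0.2509 K/W
Q = ΔT/R_total = 27/0.2509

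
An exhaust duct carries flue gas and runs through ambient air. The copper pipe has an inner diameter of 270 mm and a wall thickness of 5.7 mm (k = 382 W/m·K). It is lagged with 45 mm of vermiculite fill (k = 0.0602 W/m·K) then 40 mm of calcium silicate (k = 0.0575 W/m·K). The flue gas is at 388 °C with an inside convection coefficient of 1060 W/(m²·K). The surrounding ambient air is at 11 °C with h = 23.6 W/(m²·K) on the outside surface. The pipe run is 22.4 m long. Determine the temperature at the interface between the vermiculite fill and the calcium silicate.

Treating each annulus and film as a series resistance:
R_inner film = 1/(h_i·2πr₁L) = 1/(1060×2π×0.135×22.4) = 4.965×10^-5 K/W
R_copper pipe wall = ln(140.7/135)/(2π×382×22.4) = 7.692×10^-7 K/W
R_vermiculite fill = ln(185.7/140.7)/(2π×0.0602×22.4) = 0.03275 K/W
R_calcium silicate = ln(225.7/185.7)/(2π×0.0575×22.4) = 0.0241 K/W
R_outer film = 1/(h_o·2πr_oL) = 1/(23.6×2π×0.2257×22.4) = 0.001334 K/W
R_total = 0.05824 K/W
Q = ΔT/R_total = 377/0.05824
Q = 6470 W
T_interface = T_inner − Q·ΣR(inner→interface) = 388 − 6470×0.0328

T ≈ 176 °C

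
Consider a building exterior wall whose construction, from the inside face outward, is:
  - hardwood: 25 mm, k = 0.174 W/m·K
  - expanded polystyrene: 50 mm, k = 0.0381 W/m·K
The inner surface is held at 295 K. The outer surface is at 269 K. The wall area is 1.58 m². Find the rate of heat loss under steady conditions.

Series thermal resistances:
R_hardwood = L/(kA) = 0.025/(0.174×1.58) = 0.09094 K/W
R_expanded polystyrene = L/(kA) = 0.05/(0.0381×1.58) = 0.8306 K/W
R_total = 0.9215 K/W
Q = ΔT / R_total = 26 / 0.9215

Q ≈ 28.2 W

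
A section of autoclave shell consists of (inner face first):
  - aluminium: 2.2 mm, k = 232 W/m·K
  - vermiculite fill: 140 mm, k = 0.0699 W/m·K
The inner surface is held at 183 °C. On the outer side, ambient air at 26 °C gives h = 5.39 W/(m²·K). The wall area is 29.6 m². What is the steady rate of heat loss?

Q ≈ 2120 W

Model the wall as resistances in series:
R_aluminium = L/(kA) = 0.0022/(232×29.6) = 3.204×10^-7 K/W
R_vermiculite fill = L/(kA) = 0.14/(0.0699×29.6) = 0.06766 K/W
R_outer film = 1/(h_o·A) = 1/(5.39×29.6) = 0.006268 K/W
R_total = 0.07393 K/W
Q = ΔT / R_total = 157 / 0.07393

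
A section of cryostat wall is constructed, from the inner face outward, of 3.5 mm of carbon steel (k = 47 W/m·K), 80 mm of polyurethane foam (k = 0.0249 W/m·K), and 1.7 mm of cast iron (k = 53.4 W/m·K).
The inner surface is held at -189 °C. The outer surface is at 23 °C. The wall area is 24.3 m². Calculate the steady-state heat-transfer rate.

Model the wall as resistances in series:
R_carbon steel = L/(kA) = 0.0035/(47×24.3) = 3.065×10^-6 K/W
R_polyurethane foam = L/(kA) = 0.08/(0.0249×24.3) = 0.1322 K/W
R_cast iron = L/(kA) = 0.0017/(53.4×24.3) = 1.31×10^-6 K/W
R_total = 0.1322 K/W
Q = ΔT / R_total = 212 / 0.1322

Q ≈ 1600 W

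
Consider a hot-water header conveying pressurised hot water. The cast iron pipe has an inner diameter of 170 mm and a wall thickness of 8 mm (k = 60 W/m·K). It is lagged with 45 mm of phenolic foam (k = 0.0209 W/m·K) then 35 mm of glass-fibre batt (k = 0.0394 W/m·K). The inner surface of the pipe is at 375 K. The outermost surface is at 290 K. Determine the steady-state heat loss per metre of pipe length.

Treating each annulus and film as a series resistance:
R_cast iron pipe wall = ln(93/85)/(2π×60×1) = 2.386×10^-4 K/W
R_phenolic foam = ln(138/93)/(2π×0.0209×1) = 3.005 K/W
R_glass-fibre batt = ln(173/138)/(2π×0.0394×1) = 0.9131 K/W
R_total = 3.919 K/W
Q = ΔT/R_total = 85/3.919

q′ ≈ 21.7 W/m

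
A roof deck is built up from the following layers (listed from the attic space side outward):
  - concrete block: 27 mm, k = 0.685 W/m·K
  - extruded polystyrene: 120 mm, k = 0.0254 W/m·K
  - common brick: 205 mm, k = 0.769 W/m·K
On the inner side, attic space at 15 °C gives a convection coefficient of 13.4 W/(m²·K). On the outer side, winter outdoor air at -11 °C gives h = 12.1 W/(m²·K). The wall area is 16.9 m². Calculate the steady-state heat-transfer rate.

Q ≈ 84.7 W

Treating each layer as a thermal resistance in series:
R_inner film = 1/(h_i·A) = 1/(13.4×16.9) = 0.004416 K/W
R_concrete block = L/(kA) = 0.027/(0.685×16.9) = 0.002332 K/W
R_extruded polystyrene = L/(kA) = 0.12/(0.0254×16.9) = 0.2796 K/W
R_common brick = L/(kA) = 0.205/(0.769×16.9) = 0.01577 K/W
R_outer film = 1/(h_o·A) = 1/(12.1×16.9) = 0.00489 K/W
R_total = 0.307 K/W
Q = ΔT / R_total = 26 / 0.307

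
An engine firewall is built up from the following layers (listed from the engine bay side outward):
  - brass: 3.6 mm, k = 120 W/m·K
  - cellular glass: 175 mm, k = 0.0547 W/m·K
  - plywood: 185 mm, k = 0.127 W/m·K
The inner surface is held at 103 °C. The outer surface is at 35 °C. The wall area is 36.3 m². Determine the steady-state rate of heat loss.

Model the wall as resistances in series:
R_brass = L/(kA) = 0.0036/(120×36.3) = 8.264×10^-7 K/W
R_cellular glass = L/(kA) = 0.175/(0.0547×36.3) = 0.08813 K/W
R_plywood = L/(kA) = 0.185/(0.127×36.3) = 0.04013 K/W
R_total = 0.1283 K/W
Q = ΔT / R_total = 68 / 0.1283

Q ≈ 530 W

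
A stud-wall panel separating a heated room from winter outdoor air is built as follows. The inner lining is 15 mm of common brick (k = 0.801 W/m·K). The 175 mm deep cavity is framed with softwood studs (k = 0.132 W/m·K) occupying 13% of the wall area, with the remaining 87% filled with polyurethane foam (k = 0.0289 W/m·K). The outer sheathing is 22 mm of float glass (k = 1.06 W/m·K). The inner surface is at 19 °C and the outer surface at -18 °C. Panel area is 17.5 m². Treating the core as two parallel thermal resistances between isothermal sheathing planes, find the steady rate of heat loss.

Q ≈ 155 W

Sheathing layers in series; stud and cavity paths in parallel between them.
R_inner = 0.015/(0.801×17.5) = 0.00107 K/W
R_stud  = 0.175/(0.132×0.13×17.5) = 0.5828 K/W
R_cav   = 0.175/(0.0289×0.87×17.5) = 0.3977 K/W
1/R_core = 1/R_stud + 1/R_cav → R_core = 0.2364 K/W
R_outer = 0.022/(1.06×17.5) = 0.001186 K/W
R_total = 0.2386 K/W
Q = ΔT/R_total = 37/0.2386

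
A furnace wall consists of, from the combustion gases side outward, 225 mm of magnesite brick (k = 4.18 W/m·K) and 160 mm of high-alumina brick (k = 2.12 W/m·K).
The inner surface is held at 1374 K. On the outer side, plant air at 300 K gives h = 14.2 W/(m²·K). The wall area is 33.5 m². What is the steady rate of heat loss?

Using the resistance-network approach (series):
R_magnesite brick = L/(kA) = 0.225/(4.18×33.5) = 0.001607 K/W
R_high-alumina brick = L/(kA) = 0.16/(2.12×33.5) = 0.002253 K/W
R_outer film = 1/(h_o·A) = 1/(14.2×33.5) = 0.002102 K/W
R_total = 0.005962 K/W
Q = ΔT / R_total = 1074 / 0.005962

Q ≈ 180000 W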